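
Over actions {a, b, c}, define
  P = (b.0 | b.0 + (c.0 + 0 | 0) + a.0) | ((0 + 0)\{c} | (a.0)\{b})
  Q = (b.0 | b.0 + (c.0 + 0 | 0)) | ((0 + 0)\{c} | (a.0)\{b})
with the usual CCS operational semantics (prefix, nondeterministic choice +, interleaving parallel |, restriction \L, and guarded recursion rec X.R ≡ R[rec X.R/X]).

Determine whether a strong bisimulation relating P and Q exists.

NO

Reachable graph of P (10 states):
  p0 = (b.0 | b.0 + (c.0 + 0 | 0) + a.0) | ((0 + 0)\{c} | (a.0)\{b}) | --a--▸ p1, --a--▸ p2, --b--▸ p3, --b--▸ p4, --c--▸ p2
  p1 = (b.0 | b.0 + (c.0 + 0 | 0) + a.0) | ((0 + 0)\{c} | 0\{b}) | --a--▸ p5, --b--▸ p6, --b--▸ p7, --c--▸ p5
  p2 = 0 | ((0 + 0)\{c} | (a.0)\{b}) | --a--▸ p5
  p3 = 0 | b.0 | ((0 + 0)\{c} | (a.0)\{b}) | --a--▸ p6, --b--▸ p8
  p4 = b.0 | 0 | ((0 + 0)\{c} | (a.0)\{b}) | --a--▸ p7, --b--▸ p8
  p5 = 0 | ((0 + 0)\{c} | 0\{b}) | deadlocked
  p6 = 0 | b.0 | ((0 + 0)\{c} | 0\{b}) | --b--▸ p9
  p7 = b.0 | 0 | ((0 + 0)\{c} | 0\{b}) | --b--▸ p9
  p8 = 0 | 0 | ((0 + 0)\{c} | (a.0)\{b}) | --a--▸ p9
  p9 = 0 | 0 | ((0 + 0)\{c} | 0\{b}) | deadlocked
Reachable graph of Q (10 states):
  q0 = (b.0 | b.0 + (c.0 + 0 | 0)) | ((0 + 0)\{c} | (a.0)\{b}) | --a--▸ q1, --b--▸ q2, --b--▸ q3, --c--▸ q4
  q1 = (b.0 | b.0 + (c.0 + 0 | 0)) | ((0 + 0)\{c} | 0\{b}) | --b--▸ q5, --b--▸ q6, --c--▸ q7
  q2 = 0 | b.0 | ((0 + 0)\{c} | (a.0)\{b}) | --a--▸ q5, --b--▸ q8
  q3 = b.0 | 0 | ((0 + 0)\{c} | (a.0)\{b}) | --a--▸ q6, --b--▸ q8
  q4 = 0 | ((0 + 0)\{c} | (a.0)\{b}) | --a--▸ q7
  q5 = 0 | b.0 | ((0 + 0)\{c} | 0\{b}) | --b--▸ q9
  q6 = b.0 | 0 | ((0 + 0)\{c} | 0\{b}) | --b--▸ q9
  q7 = 0 | ((0 + 0)\{c} | 0\{b}) | deadlocked
  q8 = 0 | 0 | ((0 + 0)\{c} | (a.0)\{b}) | --a--▸ q9
  q9 = 0 | 0 | ((0 + 0)\{c} | 0\{b}) | deadlocked
Bisimilarity quotient blocks:
  B0 = {p0}
  B1 = {p3, p4, q2, q3}
  B2 = {p2, p8, q4, q8}
  B3 = {p5, p9, q7, q9}
  B4 = {p6, p7, q5, q6}
  B5 = {p1}
  B6 = {q0}
  B7 = {q1}
p0 ∈ B0, q0 ∈ B6 → different blocks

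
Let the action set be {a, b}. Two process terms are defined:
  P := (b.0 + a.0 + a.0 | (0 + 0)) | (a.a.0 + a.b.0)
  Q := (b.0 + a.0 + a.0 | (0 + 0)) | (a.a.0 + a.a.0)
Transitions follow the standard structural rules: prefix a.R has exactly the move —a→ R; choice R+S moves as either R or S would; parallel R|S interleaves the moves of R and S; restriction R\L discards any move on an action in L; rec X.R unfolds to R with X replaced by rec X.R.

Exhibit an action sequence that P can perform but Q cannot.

P's transition system — 12 states:
  u0 = (b.0 + a.0 + a.0 | (0 + 0)) | (a.a.0 + a.b.0) has moves ··a··> u1, ··a··> u2, ··a··> u3, ··a··> u4, ··b··> u4
  u1 = (b.0 + a.0 + a.0 | (0 + 0)) | a.0 has moves ··a··> u5, ··a··> u6, ··a··> u7, ··b··> u7
  u2 = (b.0 + a.0 + a.0 | (0 + 0)) | b.0 has moves ··a··> u8, ··a··> u9, ··b··> u5, ··b··> u9
  u3 = 0 | (0 + 0) | (a.a.0 + a.b.0) has moves ··a··> u6, ··a··> u8
  u4 = 0 | (a.a.0 + a.b.0) has moves ··a··> u7, ··a··> u9
  u5 = (b.0 + a.0 + a.0 | (0 + 0)) | 0 has moves ··a··> u10, ··a··> u11, ··b··> u11
  u6 = 0 | (0 + 0) | a.0 has moves ··a··> u10
  u7 = 0 | a.0 has moves ··a··> u11
  u8 = 0 | (0 + 0) | b.0 has moves ··b··> u10
  u9 = 0 | b.0 has moves ··b··> u11
  u10 = 0 | (0 + 0) | 0 has moves stopped
  u11 = 0 | 0 has moves stopped
Q's transition system — 9 states:
  v0 = (b.0 + a.0 + a.0 | (0 + 0)) | (a.a.0 + a.a.0) has moves ··a··> v1, ··a··> v2, ··a··> v3, ··b··> v3
  v1 = (b.0 + a.0 + a.0 | (0 + 0)) | a.0 has moves ··a··> v4, ··a··> v5, ··a··> v6, ··b··> v6
  v2 = 0 | (0 + 0) | (a.a.0 + a.a.0) has moves ··a··> v5
  v3 = 0 | (a.a.0 + a.a.0) has moves ··a··> v6
  v4 = (b.0 + a.0 + a.0 | (0 + 0)) | 0 has moves ··a··> v7, ··a··> v8, ··b··> v8
  v5 = 0 | (0 + 0) | a.0 has moves ··a··> v7
  v6 = 0 | a.0 has moves ··a··> v8
  v7 = 0 | (0 + 0) | 0 has moves stopped
  v8 = 0 | 0 has moves stopped
Trace ⟨abb⟩ through P, begin at {u0}:
  step 1 (a): {u1, u2, u3, u4}
  step 2 (b): {u5, u7, u9}
  step 3 (b): {u11}
  ✓ P
Trace ⟨abb⟩ through Q, begin at {v0}:
  step 1 (a): {v1, v2, v3}
  step 2 (b): {v6}
  step 3 (b): ∅  — Q cannot continue

abb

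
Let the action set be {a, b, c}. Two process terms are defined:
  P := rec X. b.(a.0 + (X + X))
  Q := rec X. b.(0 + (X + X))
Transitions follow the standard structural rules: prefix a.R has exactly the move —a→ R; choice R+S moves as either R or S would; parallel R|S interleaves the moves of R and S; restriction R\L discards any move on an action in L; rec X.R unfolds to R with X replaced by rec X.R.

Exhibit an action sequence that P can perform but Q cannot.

Reachable graph of P (3 states):
  m0 = rec X. b.(a.0 + (X + X)) ⊢ —b→ m1
  m1 = a.0 + ((rec X. b.(a.0 + (X + X))) + (rec X. b.(a.0 + (X + X)))) ⊢ —a→ m2, —b→ m1
  m2 = 0 ⊢ deadlocked
Reachable graph of Q (2 states):
  n0 = rec X. b.(0 + (X + X)) ⊢ —b→ n1
  n1 = 0 + ((rec X. b.(0 + (X + X))) + (rec X. b.(0 + (X + X)))) ⊢ —b→ n1
Run σ = ⟨ba⟩ on P: start {m0}
  after b @ step 1: {m1}
  after a @ step 2: {m2}
  P completes σ.
Run σ = ⟨ba⟩ on Q: start {n0}
  after b @ step 1: {n1}
  after a @ step 2: ∅  — Q cannot continue

ba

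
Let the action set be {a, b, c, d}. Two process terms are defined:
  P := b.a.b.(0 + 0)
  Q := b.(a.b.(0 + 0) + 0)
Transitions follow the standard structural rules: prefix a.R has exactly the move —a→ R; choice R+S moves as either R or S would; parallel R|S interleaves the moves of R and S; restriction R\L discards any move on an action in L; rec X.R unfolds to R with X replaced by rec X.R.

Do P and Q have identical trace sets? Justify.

YES

P's transition system — 4 states:
  s0 = b.a.b.(0 + 0) ⊢ ··b··> s1
  s1 = a.b.(0 + 0) ⊢ ··a··> s2
  s2 = b.(0 + 0) ⊢ ··b··> s3
  s3 = 0 + 0 ⊢ ·
Q's transition system — 4 states:
  t0 = b.(a.b.(0 + 0) + 0) ⊢ ··b··> t1
  t1 = a.b.(0 + 0) + 0 ⊢ ··a··> t2
  t2 = b.(0 + 0) ⊢ ··b··> t3
  t3 = 0 + 0 ⊢ ·
Bisimilarity quotient blocks:
  B0 = {s0, t0}
  B1 = {s1, t1}
  B2 = {s2, t2}
  B3 = {s3, t3}
s0 ∈ B0, t0 ∈ B0 → same block
Bisimilar ⇒ trace-equivalent.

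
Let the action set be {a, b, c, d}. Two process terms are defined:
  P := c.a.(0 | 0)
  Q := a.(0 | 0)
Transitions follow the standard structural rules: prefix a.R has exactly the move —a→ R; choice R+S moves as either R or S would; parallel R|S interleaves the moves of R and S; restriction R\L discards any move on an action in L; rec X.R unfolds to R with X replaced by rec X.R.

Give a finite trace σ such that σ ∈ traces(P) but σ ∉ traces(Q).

LTS(P): 3 reachable states
  s0 = c.a.(0 | 0) → --c--▸ s1
  s1 = a.(0 | 0) → --a--▸ s2
  s2 = 0 | 0 → ·
LTS(Q): 2 reachable states
  t0 = a.(0 | 0) → --a--▸ t1
  t1 = 0 | 0 → ·
Run σ = ⟨c⟩ on P: start {s0}
  [1] c ⇒ {s1}
  P completes σ.
Run σ = ⟨c⟩ on Q: start {t0}
  [1] c ⇒ no successor for Q

c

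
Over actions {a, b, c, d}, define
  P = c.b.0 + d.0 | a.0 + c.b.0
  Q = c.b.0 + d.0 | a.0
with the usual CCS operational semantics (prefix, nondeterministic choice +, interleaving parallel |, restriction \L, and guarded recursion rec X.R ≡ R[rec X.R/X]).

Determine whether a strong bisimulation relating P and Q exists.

bisimilar

Reachable graph of P (6 states):
  m0 = c.b.0 + d.0 | a.0 + c.b.0 | —a→ m1, —c→ m2, —d→ m3
  m1 = d.0 | 0 | —d→ m4
  m2 = b.0 | —b→ m5
  m3 = 0 | a.0 | —a→ m4
  m4 = 0 | 0 | (no moves)
  m5 = 0 | (no moves)
Reachable graph of Q (6 states):
  n0 = c.b.0 + d.0 | a.0 | —a→ n1, —c→ n2, —d→ n3
  n1 = d.0 | 0 | —d→ n4
  n2 = b.0 | —b→ n5
  n3 = 0 | a.0 | —a→ n4
  n4 = 0 | 0 | (no moves)
  n5 = 0 | (no moves)
Coarsest stable partition (strong bisimilarity classes):
  B0 = {m0, n0}
  B1 = {m3, n3}
  B2 = {m4, m5, n4, n5}
  B3 = {m1, n1}
  B4 = {m2, n2}
m0 ∈ B0, n0 ∈ B0 → same block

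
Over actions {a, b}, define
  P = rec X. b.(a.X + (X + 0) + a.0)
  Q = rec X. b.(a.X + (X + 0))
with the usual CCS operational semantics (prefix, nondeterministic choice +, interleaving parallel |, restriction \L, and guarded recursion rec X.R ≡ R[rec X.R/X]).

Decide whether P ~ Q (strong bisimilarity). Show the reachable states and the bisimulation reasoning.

Reachable graph of P (3 states):
  s0 = rec X. b.(a.X + (X + 0) + a.0) ⊢ =b=> s1
  s1 = a.(rec X. b.(a.X + (X + 0) + a.0)) + ((rec X. b.(a.X + (X + 0) + a.0)) + 0) + a.0 ⊢ =a=> s0, =a=> s2, =b=> s1
  s2 = 0 ⊢ deadlocked
Reachable graph of Q (2 states):
  t0 = rec X. b.(a.X + (X + 0)) ⊢ =b=> t1
  t1 = a.(rec X. b.(a.X + (X + 0))) + ((rec X. b.(a.X + (X + 0))) + 0) ⊢ =a=> t0, =b=> t1
Partition-refinement fixed point:
  B0 = {s0}
  B1 = {s1}
  B2 = {s2}
  B3 = {t0}
  B4 = {t1}
s0 ∈ B0, t0 ∈ B3 → different blocks

not bisimilar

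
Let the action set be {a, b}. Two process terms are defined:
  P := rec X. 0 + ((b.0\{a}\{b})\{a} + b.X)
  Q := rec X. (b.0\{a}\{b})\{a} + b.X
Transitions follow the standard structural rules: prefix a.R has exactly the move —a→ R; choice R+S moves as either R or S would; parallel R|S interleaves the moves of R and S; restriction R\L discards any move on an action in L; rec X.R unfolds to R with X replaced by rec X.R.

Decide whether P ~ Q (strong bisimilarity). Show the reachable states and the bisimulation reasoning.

Reachable graph of P (2 states):
  u0 = rec X. 0 + ((b.0\{a}\{b})\{a} + b.X) :: =b=> u0, =b=> u1
  u1 = 0\{a}\{b}\{a} :: ·
Reachable graph of Q (2 states):
  v0 = rec X. (b.0\{a}\{b})\{a} + b.X :: =b=> v0, =b=> v1
  v1 = 0\{a}\{b}\{a} :: ·
Partition-refinement fixed point:
  B0 = {u0, v0}
  B1 = {u1, v1}
u0 ∈ B0, v0 ∈ B0 → same block

YES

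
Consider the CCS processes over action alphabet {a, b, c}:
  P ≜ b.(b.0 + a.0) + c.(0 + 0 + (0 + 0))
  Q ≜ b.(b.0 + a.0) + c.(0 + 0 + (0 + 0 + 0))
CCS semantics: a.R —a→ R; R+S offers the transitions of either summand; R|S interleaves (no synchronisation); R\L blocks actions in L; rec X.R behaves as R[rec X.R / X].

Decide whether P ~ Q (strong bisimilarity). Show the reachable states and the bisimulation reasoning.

Reachable graph of P (4 states):
  u0 = b.(b.0 + a.0) + c.(0 + 0 + (0 + 0)) | -b-> u1, -c-> u2
  u1 = b.0 + a.0 | -a-> u3, -b-> u3
  u2 = 0 + 0 + (0 + 0) | stopped
  u3 = 0 | stopped
Reachable graph of Q (4 states):
  v0 = b.(b.0 + a.0) + c.(0 + 0 + (0 + 0 + 0)) | -b-> v1, -c-> v2
  v1 = b.0 + a.0 | -a-> v3, -b-> v3
  v2 = 0 + 0 + (0 + 0 + 0) | stopped
  v3 = 0 | stopped
Bisimilarity quotient blocks:
  B0 = {u0, v0}
  B1 = {u2, u3, v2, v3}
  B2 = {u1, v1}
u0 ∈ B0, v0 ∈ B0 → same block

P ~ Q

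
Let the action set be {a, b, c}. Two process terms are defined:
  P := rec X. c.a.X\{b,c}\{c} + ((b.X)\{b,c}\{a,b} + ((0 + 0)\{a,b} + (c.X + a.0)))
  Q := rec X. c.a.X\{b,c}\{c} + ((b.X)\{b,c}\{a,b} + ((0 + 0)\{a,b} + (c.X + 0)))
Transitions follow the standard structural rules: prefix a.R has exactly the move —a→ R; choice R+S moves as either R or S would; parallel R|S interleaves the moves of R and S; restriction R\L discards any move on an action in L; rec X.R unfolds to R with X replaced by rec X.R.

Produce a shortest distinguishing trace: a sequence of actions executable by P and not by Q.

a

Reachable graph of P (5 states):
  s0 = rec X. c.a.X\{b,c}\{c} + ((b.X)\{b,c}\{a,b} + ((0 + 0)\{a,b} + (c.X + a.0))) → ··a··> s1, ··c··> s0, ··c··> s2
  s1 = 0 → ·
  s2 = a.(rec X. c.a.X\{b,c}\{c} + ((b.X)\{b,c}\{a,b} + ((0 + 0)\{a,b} + (c.X + a.0))))\{b,c}\{c} → ··a··> s3
  s3 = (rec X. c.a.X\{b,c}\{c} + ((b.X)\{b,c}\{a,b} + ((0 + 0)\{a,b} + (c.X + a.0))))\{b,c}\{c} → ··a··> s4
  s4 = 0\{b,c}\{c} → ·
Reachable graph of Q (3 states):
  t0 = rec X. c.a.X\{b,c}\{c} + ((b.X)\{b,c}\{a,b} + ((0 + 0)\{a,b} + (c.X + 0))) → ··c··> t0, ··c··> t1
  t1 = a.(rec X. c.a.X\{b,c}\{c} + ((b.X)\{b,c}\{a,b} + ((0 + 0)\{a,b} + (c.X + 0))))\{b,c}\{c} → ··a··> t2
  t2 = (rec X. c.a.X\{b,c}\{c} + ((b.X)\{b,c}\{a,b} + ((0 + 0)\{a,b} + (c.X + 0))))\{b,c}\{c} → ·
Run σ = ⟨a⟩ on P: start {s0}
  step 1 (a): {s1}
  — P admits the full trace.
Run σ = ⟨a⟩ on Q: start {t0}
  step 1 (a): no successor for Q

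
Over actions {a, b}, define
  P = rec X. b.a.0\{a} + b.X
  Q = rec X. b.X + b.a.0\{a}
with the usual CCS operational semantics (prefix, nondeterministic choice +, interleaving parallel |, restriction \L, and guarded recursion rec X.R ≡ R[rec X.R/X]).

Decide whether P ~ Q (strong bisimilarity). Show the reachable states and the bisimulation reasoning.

Reachable graph of P (3 states):
  m0 = rec X. b.a.0\{a} + b.X has moves -b-> m0, -b-> m1
  m1 = a.0\{a} has moves -a-> m2
  m2 = 0\{a} has moves deadlocked
Reachable graph of Q (3 states):
  n0 = rec X. b.X + b.a.0\{a} has moves -b-> n0, -b-> n1
  n1 = a.0\{a} has moves -a-> n2
  n2 = 0\{a} has moves deadlocked
Partition-refinement fixed point:
  B0 = {m0, n0}
  B1 = {m1, n1}
  B2 = {m2, n2}
m0 ∈ B0, n0 ∈ B0 → same block

bisimilar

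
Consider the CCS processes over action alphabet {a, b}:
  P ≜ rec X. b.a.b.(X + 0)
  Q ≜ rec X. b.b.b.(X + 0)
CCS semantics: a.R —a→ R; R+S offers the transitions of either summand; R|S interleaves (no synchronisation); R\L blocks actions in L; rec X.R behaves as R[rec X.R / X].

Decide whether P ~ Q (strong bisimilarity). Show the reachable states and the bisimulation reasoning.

not bisimilar

LTS(P): 4 reachable states
  p0 = rec X. b.a.b.(X + 0) | ··b··> p1
  p1 = a.b.((rec X. b.a.b.(X + 0)) + 0) | ··a··> p2
  p2 = b.((rec X. b.a.b.(X + 0)) + 0) | ··b··> p3
  p3 = (rec X. b.a.b.(X + 0)) + 0 | ··b··> p1
LTS(Q): 4 reachable states
  q0 = rec X. b.b.b.(X + 0) | ··b··> q1
  q1 = b.b.((rec X. b.b.b.(X + 0)) + 0) | ··b··> q2
  q2 = b.((rec X. b.b.b.(X + 0)) + 0) | ··b··> q3
  q3 = (rec X. b.b.b.(X + 0)) + 0 | ··b··> q1
Coarsest stable partition (strong bisimilarity classes):
  B0 = {p0, p3}
  B1 = {p1}
  B2 = {p2}
  B3 = {q0, q1, q2, q3}
p0 ∈ B0, q0 ∈ B3 → different blocks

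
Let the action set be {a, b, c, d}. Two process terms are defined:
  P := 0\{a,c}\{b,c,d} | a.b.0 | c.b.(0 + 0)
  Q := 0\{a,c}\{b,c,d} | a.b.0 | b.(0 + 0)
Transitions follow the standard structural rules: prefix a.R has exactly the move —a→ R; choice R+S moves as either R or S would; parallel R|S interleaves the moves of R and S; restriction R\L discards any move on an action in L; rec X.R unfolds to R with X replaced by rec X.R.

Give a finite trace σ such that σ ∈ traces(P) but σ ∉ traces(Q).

c

P's transition system — 9 states:
  p0 = 0\{a,c}\{b,c,d} | a.b.0 | c.b.(0 + 0) | --a--▸ p1, --c--▸ p2
  p1 = 0\{a,c}\{b,c,d} | b.0 | c.b.(0 + 0) | --b--▸ p3, --c--▸ p4
  p2 = 0\{a,c}\{b,c,d} | a.b.0 | b.(0 + 0) | --a--▸ p4, --b--▸ p5
  p3 = 0\{a,c}\{b,c,d} | 0 | c.b.(0 + 0) | --c--▸ p6
  p4 = 0\{a,c}\{b,c,d} | b.0 | b.(0 + 0) | --b--▸ p6, --b--▸ p7
  p5 = 0\{a,c}\{b,c,d} | a.b.0 | (0 + 0) | --a--▸ p7
  p6 = 0\{a,c}\{b,c,d} | 0 | b.(0 + 0) | --b--▸ p8
  p7 = 0\{a,c}\{b,c,d} | b.0 | (0 + 0) | --b--▸ p8
  p8 = 0\{a,c}\{b,c,d} | 0 | (0 + 0) | ·
Q's transition system — 6 states:
  q0 = 0\{a,c}\{b,c,d} | a.b.0 | b.(0 + 0) | --a--▸ q1, --b--▸ q2
  q1 = 0\{a,c}\{b,c,d} | b.0 | b.(0 + 0) | --b--▸ q3, --b--▸ q4
  q2 = 0\{a,c}\{b,c,d} | a.b.0 | (0 + 0) | --a--▸ q4
  q3 = 0\{a,c}\{b,c,d} | 0 | b.(0 + 0) | --b--▸ q5
  q4 = 0\{a,c}\{b,c,d} | b.0 | (0 + 0) | --b--▸ q5
  q5 = 0\{a,c}\{b,c,d} | 0 | (0 + 0) | ·
Executing c from P (initial set {p0}):
  step 1 (c): {p2}
  P completes σ.
Executing c from Q (initial set {q0}):
  step 1 (c): ∅ (Q stuck)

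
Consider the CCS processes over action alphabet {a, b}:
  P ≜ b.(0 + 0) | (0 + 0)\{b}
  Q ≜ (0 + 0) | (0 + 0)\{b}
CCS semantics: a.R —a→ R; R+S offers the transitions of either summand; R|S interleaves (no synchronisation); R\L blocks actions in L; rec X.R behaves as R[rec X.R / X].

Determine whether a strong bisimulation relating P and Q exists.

not bisimilar

Reachable graph of P (2 states):
  m0 = b.(0 + 0) | (0 + 0)\{b} has moves ··b··> m1
  m1 = (0 + 0) | (0 + 0)\{b} has moves deadlocked
Reachable graph of Q (1 states):
  n0 = (0 + 0) | (0 + 0)\{b} has moves deadlocked
Coarsest stable partition (strong bisimilarity classes):
  B0 = {m0}
  B1 = {m1, n0}
m0 ∈ B0, n0 ∈ B1 → different blocks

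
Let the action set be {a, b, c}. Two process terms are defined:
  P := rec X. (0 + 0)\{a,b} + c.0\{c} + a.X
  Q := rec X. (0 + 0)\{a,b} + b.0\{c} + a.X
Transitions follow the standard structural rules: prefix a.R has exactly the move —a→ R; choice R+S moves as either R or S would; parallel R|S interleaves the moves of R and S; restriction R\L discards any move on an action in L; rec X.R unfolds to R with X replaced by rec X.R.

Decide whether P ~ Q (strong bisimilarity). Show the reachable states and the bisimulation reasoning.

NO

Reachable graph of P (2 states):
  m0 = rec X. (0 + 0)\{a,b} + c.0\{c} + a.X has moves =a=> m0, =c=> m1
  m1 = 0\{c} has moves ·
Reachable graph of Q (2 states):
  n0 = rec X. (0 + 0)\{a,b} + b.0\{c} + a.X has moves =a=> n0, =b=> n1
  n1 = 0\{c} has moves ·
Coarsest stable partition (strong bisimilarity classes):
  B0 = {m0}
  B1 = {m1, n1}
  B2 = {n0}
m0 ∈ B0, n0 ∈ B2 → different blocks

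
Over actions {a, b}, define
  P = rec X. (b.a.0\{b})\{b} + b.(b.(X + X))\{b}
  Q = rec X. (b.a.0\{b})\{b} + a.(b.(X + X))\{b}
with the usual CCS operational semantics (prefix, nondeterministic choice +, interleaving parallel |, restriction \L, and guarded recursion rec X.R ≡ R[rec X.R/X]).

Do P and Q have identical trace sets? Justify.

P's transition system — 2 states:
  m0 = rec X. (b.a.0\{b})\{b} + b.(b.(X + X))\{b} | ··b··> m1
  m1 = (b.((rec X. (b.a.0\{b})\{b} + b.(b.(X + X))\{b}) + (rec X. (b.a.0\{b})\{b} + b.(b.(X + X))\{b})))\{b} | ·
Q's transition system — 2 states:
  n0 = rec X. (b.a.0\{b})\{b} + a.(b.(X + X))\{b} | ··a··> n1
  n1 = (b.((rec X. (b.a.0\{b})\{b} + a.(b.(X + X))\{b}) + (rec X. (b.a.0\{b})\{b} + a.(b.(X + X))\{b})))\{b} | ·
Run σ = ⟨b⟩ on P: start {m0}
  after b @ step 1: {m1}
  — P admits the full trace.
Run σ = ⟨b⟩ on Q: start {n0}
  after b @ step 1: no successor for Q

traces(P) ≠ traces(Q) — witness ⟨b⟩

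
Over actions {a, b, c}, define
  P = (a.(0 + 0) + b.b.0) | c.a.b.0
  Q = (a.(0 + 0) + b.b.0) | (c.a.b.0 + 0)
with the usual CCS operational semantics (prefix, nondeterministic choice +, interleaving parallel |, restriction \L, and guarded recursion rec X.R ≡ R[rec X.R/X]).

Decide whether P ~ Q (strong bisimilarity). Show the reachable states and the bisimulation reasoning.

Reachable graph of P (16 states):
  u0 = (a.(0 + 0) + b.b.0) | c.a.b.0 ⊢ ··a··> u1, ··b··> u2, ··c··> u3
  u1 = (0 + 0) | c.a.b.0 ⊢ ··c··> u4
  u2 = b.0 | c.a.b.0 ⊢ ··b··> u5, ··c··> u6
  u3 = (a.(0 + 0) + b.b.0) | a.b.0 ⊢ ··a··> u4, ··a··> u7, ··b··> u6
  u4 = (0 + 0) | a.b.0 ⊢ ··a··> u8
  u5 = 0 | c.a.b.0 ⊢ ··c··> u9
  u6 = b.0 | a.b.0 ⊢ ··a··> u10, ··b··> u9
  u7 = (a.(0 + 0) + b.b.0) | b.0 ⊢ ··a··> u8, ··b··> u10, ··b··> u11
  u8 = (0 + 0) | b.0 ⊢ ··b··> u12
  u9 = 0 | a.b.0 ⊢ ··a··> u13
  u10 = b.0 | b.0 ⊢ ··b··> u13, ··b··> u14
  u11 = (a.(0 + 0) + b.b.0) | 0 ⊢ ··a··> u12, ··b··> u14
  u12 = (0 + 0) | 0 ⊢ (no moves)
  u13 = 0 | b.0 ⊢ ··b··> u15
  u14 = b.0 | 0 ⊢ ··b··> u15
  u15 = 0 | 0 ⊢ (no moves)
Reachable graph of Q (16 states):
  v0 = (a.(0 + 0) + b.b.0) | (c.a.b.0 + 0) ⊢ ··a··> v1, ··b··> v2, ··c··> v3
  v1 = (0 + 0) | (c.a.b.0 + 0) ⊢ ··c··> v4
  v2 = b.0 | (c.a.b.0 + 0) ⊢ ··b··> v5, ··c··> v6
  v3 = (a.(0 + 0) + b.b.0) | a.b.0 ⊢ ··a··> v4, ··a··> v7, ··b··> v6
  v4 = (0 + 0) | a.b.0 ⊢ ··a··> v8
  v5 = 0 | (c.a.b.0 + 0) ⊢ ··c··> v9
  v6 = b.0 | a.b.0 ⊢ ··a··> v10, ··b··> v9
  v7 = (a.(0 + 0) + b.b.0) | b.0 ⊢ ··a··> v8, ··b··> v10, ··b··> v11
  v8 = (0 + 0) | b.0 ⊢ ··b··> v12
  v9 = 0 | a.b.0 ⊢ ··a··> v13
  v10 = b.0 | b.0 ⊢ ··b··> v13, ··b··> v14
  v11 = (a.(0 + 0) + b.b.0) | 0 ⊢ ··a··> v12, ··b··> v14
  v12 = (0 + 0) | 0 ⊢ (no moves)
  v13 = 0 | b.0 ⊢ ··b··> v15
  v14 = b.0 | 0 ⊢ ··b··> v15
  v15 = 0 | 0 ⊢ (no moves)
Coarsest stable partition (strong bisimilarity classes):
  B0 = {u0, v0}
  B1 = {u2, v2}
  B2 = {u6, v6}
  B3 = {u10, v10}
  B4 = {u13, u14, u8, v13, v14, v8}
  B5 = {u12, u15, v12, v15}
  B6 = {u4, u9, v4, v9}
  B7 = {u1, u5, v1, v5}
  B8 = {u3, v3}
  B9 = {u7, v7}
  B10 = {u11, v11}
u0 ∈ B0, v0 ∈ B0 → same block

YES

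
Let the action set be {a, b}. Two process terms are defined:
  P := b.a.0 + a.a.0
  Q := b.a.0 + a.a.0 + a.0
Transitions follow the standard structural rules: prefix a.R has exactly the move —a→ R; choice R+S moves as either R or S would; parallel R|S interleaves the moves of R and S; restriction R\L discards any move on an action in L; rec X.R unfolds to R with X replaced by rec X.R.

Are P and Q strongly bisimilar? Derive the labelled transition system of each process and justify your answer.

P ≁ Q

LTS(P): 3 reachable states
  u0 = b.a.0 + a.a.0 | =a=> u1, =b=> u1
  u1 = a.0 | =a=> u2
  u2 = 0 | ·
LTS(Q): 3 reachable states
  v0 = b.a.0 + a.a.0 + a.0 | =a=> v1, =a=> v2, =b=> v2
  v1 = 0 | ·
  v2 = a.0 | =a=> v1
Partition-refinement fixed point:
  B0 = {u0}
  B1 = {u1, v2}
  B2 = {u2, v1}
  B3 = {v0}
u0 ∈ B0, v0 ∈ B3 → different blocks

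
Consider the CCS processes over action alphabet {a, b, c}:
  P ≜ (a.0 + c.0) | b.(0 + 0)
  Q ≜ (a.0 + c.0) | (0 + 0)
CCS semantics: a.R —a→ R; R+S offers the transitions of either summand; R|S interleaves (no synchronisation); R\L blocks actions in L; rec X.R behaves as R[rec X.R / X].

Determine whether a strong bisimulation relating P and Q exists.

not bisimilar

Reachable graph of P (4 states):
  u0 = (a.0 + c.0) | b.(0 + 0) → -a-> u1, -b-> u2, -c-> u1
  u1 = 0 | b.(0 + 0) → -b-> u3
  u2 = (a.0 + c.0) | (0 + 0) → -a-> u3, -c-> u3
  u3 = 0 | (0 + 0) → stopped
Reachable graph of Q (2 states):
  v0 = (a.0 + c.0) | (0 + 0) → -a-> v1, -c-> v1
  v1 = 0 | (0 + 0) → stopped
Bisimilarity quotient blocks:
  B0 = {u0}
  B1 = {u1}
  B2 = {u3, v1}
  B3 = {u2, v0}
u0 ∈ B0, v0 ∈ B3 → different blocks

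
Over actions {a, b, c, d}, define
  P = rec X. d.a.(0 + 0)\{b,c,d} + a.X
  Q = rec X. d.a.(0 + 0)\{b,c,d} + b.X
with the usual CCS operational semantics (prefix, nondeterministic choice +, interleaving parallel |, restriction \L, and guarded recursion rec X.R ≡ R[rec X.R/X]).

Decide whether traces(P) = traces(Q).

P's transition system — 3 states:
  m0 = rec X. d.a.(0 + 0)\{b,c,d} + a.X has moves —a→ m0, —d→ m1
  m1 = a.(0 + 0)\{b,c,d} has moves —a→ m2
  m2 = (0 + 0)\{b,c,d} has moves stopped
Q's transition system — 3 states:
  n0 = rec X. d.a.(0 + 0)\{b,c,d} + b.X has moves —b→ n0, —d→ n1
  n1 = a.(0 + 0)\{b,c,d} has moves —a→ n2
  n2 = (0 + 0)\{b,c,d} has moves stopped
Run σ = ⟨a⟩ on P: start {m0}
  step 1 (a): {m0}
  — P admits the full trace.
Run σ = ⟨a⟩ on Q: start {n0}
  step 1 (a): ∅  — Q cannot continue

traces(P) ≠ traces(Q) — witness ⟨a⟩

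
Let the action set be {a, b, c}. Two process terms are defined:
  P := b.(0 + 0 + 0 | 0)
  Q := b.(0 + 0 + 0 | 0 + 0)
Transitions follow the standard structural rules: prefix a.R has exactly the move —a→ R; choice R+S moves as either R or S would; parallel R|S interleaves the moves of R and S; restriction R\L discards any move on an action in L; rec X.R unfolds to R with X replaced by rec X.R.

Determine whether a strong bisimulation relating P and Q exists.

LTS(P): 2 reachable states
  u0 = b.(0 + 0 + 0 | 0) ⊢ ··b··> u1
  u1 = 0 + 0 + 0 | 0 ⊢ ∅
LTS(Q): 2 reachable states
  v0 = b.(0 + 0 + 0 | 0 + 0) ⊢ ··b··> v1
  v1 = 0 + 0 + 0 | 0 + 0 ⊢ ∅
Partition-refinement fixed point:
  B0 = {u0, v0}
  B1 = {u1, v1}
u0 ∈ B0, v0 ∈ B0 → same block

YES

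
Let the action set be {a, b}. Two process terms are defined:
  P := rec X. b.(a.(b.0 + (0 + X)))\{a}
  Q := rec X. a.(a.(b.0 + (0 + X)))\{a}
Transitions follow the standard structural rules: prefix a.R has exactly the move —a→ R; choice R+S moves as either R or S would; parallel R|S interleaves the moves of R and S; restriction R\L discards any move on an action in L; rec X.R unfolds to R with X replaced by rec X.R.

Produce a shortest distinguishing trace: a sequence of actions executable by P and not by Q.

b

Reachable graph of P (2 states):
  s0 = rec X. b.(a.(b.0 + (0 + X)))\{a} | =b=> s1
  s1 = (a.(b.0 + (0 + (rec X. b.(a.(b.0 + (0 + X)))\{a}))))\{a} | ·
Reachable graph of Q (2 states):
  t0 = rec X. a.(a.(b.0 + (0 + X)))\{a} | =a=> t1
  t1 = (a.(b.0 + (0 + (rec X. a.(a.(b.0 + (0 + X)))\{a}))))\{a} | ·
Trace ⟨b⟩ through P, begin at {s0}:
  after b @ step 1: {s1}
  — P admits the full trace.
Trace ⟨b⟩ through Q, begin at {t0}:
  after b @ step 1: no successor for Q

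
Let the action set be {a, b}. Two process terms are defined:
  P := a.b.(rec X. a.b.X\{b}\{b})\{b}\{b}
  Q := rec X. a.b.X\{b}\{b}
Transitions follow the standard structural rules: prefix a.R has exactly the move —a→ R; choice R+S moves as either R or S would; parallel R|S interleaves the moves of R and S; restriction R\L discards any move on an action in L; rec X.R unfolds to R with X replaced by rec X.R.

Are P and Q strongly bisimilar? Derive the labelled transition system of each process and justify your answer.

LTS(P): 4 reachable states
  u0 = a.b.(rec X. a.b.X\{b}\{b})\{b}\{b} | -a-> u1
  u1 = b.(rec X. a.b.X\{b}\{b})\{b}\{b} | -b-> u2
  u2 = (rec X. a.b.X\{b}\{b})\{b}\{b} | -a-> u3
  u3 = (b.(rec X. a.b.X\{b}\{b})\{b}\{b})\{b}\{b} | stopped
LTS(Q): 4 reachable states
  v0 = rec X. a.b.X\{b}\{b} | -a-> v1
  v1 = b.(rec X. a.b.X\{b}\{b})\{b}\{b} | -b-> v2
  v2 = (rec X. a.b.X\{b}\{b})\{b}\{b} | -a-> v3
  v3 = (b.(rec X. a.b.X\{b}\{b})\{b}\{b})\{b}\{b} | stopped
Coarsest stable partition (strong bisimilarity classes):
  B0 = {u0, v0}
  B1 = {u1, v1}
  B2 = {u2, v2}
  B3 = {u3, v3}
u0 ∈ B0, v0 ∈ B0 → same block

YES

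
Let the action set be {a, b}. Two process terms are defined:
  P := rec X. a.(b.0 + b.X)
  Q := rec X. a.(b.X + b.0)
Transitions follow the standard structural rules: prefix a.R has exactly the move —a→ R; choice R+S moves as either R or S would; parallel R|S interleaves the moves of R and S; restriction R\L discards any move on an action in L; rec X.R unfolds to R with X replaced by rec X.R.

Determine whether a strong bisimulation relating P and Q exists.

LTS(P): 3 reachable states
  s0 = rec X. a.(b.0 + b.X) :: -a-> s1
  s1 = b.0 + b.(rec X. a.(b.0 + b.X)) :: -b-> s0, -b-> s2
  s2 = 0 :: deadlocked
LTS(Q): 3 reachable states
  t0 = rec X. a.(b.X + b.0) :: -a-> t1
  t1 = b.(rec X. a.(b.X + b.0)) + b.0 :: -b-> t0, -b-> t2
  t2 = 0 :: deadlocked
Bisimilarity quotient blocks:
  B0 = {s0, t0}
  B1 = {s1, t1}
  B2 = {s2, t2}
s0 ∈ B0, t0 ∈ B0 → same block

YES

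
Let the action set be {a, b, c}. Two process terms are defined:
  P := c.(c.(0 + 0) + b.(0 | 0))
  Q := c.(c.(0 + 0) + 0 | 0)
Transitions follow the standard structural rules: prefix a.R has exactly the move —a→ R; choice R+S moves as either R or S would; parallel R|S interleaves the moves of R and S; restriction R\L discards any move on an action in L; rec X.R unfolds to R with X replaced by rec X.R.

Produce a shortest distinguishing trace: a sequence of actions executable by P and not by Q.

Reachable graph of P (4 states):
  m0 = c.(c.(0 + 0) + b.(0 | 0)) :: —c→ m1
  m1 = c.(0 + 0) + b.(0 | 0) :: —b→ m2, —c→ m3
  m2 = 0 | 0 :: ·
  m3 = 0 + 0 :: ·
Reachable graph of Q (3 states):
  n0 = c.(c.(0 + 0) + 0 | 0) :: —c→ n1
  n1 = c.(0 + 0) + 0 | 0 :: —c→ n2
  n2 = 0 + 0 :: ·
Trace ⟨cb⟩ through P, begin at {m0}:
  [1] c ⇒ {m1}
  [2] b ⇒ {m2}
  — P admits the full trace.
Trace ⟨cb⟩ through Q, begin at {n0}:
  [1] c ⇒ {n1}
  [2] b ⇒ ∅ (Q stuck)

cb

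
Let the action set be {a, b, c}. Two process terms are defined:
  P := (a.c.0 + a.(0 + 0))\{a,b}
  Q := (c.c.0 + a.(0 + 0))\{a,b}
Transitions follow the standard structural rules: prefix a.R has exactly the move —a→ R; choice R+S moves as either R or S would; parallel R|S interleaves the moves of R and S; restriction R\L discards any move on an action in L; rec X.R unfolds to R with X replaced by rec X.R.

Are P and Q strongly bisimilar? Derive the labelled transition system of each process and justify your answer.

not bisimilar

Reachable graph of P (1 states):
  p0 = (a.c.0 + a.(0 + 0))\{a,b} → deadlocked
Reachable graph of Q (3 states):
  q0 = (c.c.0 + a.(0 + 0))\{a,b} → —c→ q1
  q1 = (c.0)\{a,b} → —c→ q2
  q2 = 0\{a,b} → deadlocked
Coarsest stable partition (strong bisimilarity classes):
  B0 = {p0, q2}
  B1 = {q0}
  B2 = {q1}
p0 ∈ B0, q0 ∈ B1 → different blocks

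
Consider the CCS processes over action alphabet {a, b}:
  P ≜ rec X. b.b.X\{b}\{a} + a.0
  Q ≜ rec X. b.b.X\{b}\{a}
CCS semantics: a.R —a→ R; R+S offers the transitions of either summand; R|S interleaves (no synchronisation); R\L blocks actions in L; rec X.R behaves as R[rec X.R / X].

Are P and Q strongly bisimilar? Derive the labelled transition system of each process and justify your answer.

Reachable graph of P (4 states):
  m0 = rec X. b.b.X\{b}\{a} + a.0 :: --a--▸ m1, --b--▸ m2
  m1 = 0 :: ·
  m2 = b.(rec X. b.b.X\{b}\{a} + a.0)\{b}\{a} :: --b--▸ m3
  m3 = (rec X. b.b.X\{b}\{a} + a.0)\{b}\{a} :: ·
Reachable graph of Q (3 states):
  n0 = rec X. b.b.X\{b}\{a} :: --b--▸ n1
  n1 = b.(rec X. b.b.X\{b}\{a})\{b}\{a} :: --b--▸ n2
  n2 = (rec X. b.b.X\{b}\{a})\{b}\{a} :: ·
Coarsest stable partition (strong bisimilarity classes):
  B0 = {m0}
  B1 = {m2, n1}
  B2 = {m1, m3, n2}
  B3 = {n0}
m0 ∈ B0, n0 ∈ B3 → different blocks

P ≁ Q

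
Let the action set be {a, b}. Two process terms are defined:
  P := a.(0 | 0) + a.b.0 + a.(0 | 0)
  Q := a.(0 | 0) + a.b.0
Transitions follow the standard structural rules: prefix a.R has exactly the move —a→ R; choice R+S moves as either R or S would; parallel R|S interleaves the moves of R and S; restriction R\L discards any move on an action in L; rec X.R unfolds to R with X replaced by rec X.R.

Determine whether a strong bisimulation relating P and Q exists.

LTS(P): 4 reachable states
  s0 = a.(0 | 0) + a.b.0 + a.(0 | 0) ⊢ -a-> s1, -a-> s2
  s1 = 0 | 0 ⊢ ·
  s2 = b.0 ⊢ -b-> s3
  s3 = 0 ⊢ ·
LTS(Q): 4 reachable states
  t0 = a.(0 | 0) + a.b.0 ⊢ -a-> t1, -a-> t2
  t1 = 0 | 0 ⊢ ·
  t2 = b.0 ⊢ -b-> t3
  t3 = 0 ⊢ ·
Bisimilarity quotient blocks:
  B0 = {s0, t0}
  B1 = {s1, s3, t1, t3}
  B2 = {s2, t2}
s0 ∈ B0, t0 ∈ B0 → same block

YES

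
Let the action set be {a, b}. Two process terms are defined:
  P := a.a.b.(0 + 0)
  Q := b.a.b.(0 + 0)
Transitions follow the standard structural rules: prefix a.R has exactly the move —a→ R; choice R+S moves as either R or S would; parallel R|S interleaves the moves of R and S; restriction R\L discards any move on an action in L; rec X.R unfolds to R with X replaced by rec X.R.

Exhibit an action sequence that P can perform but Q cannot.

a

LTS(P): 4 reachable states
  m0 = a.a.b.(0 + 0) | —a→ m1
  m1 = a.b.(0 + 0) | —a→ m2
  m2 = b.(0 + 0) | —b→ m3
  m3 = 0 + 0 | ·
LTS(Q): 4 reachable states
  n0 = b.a.b.(0 + 0) | —b→ n1
  n1 = a.b.(0 + 0) | —a→ n2
  n2 = b.(0 + 0) | —b→ n3
  n3 = 0 + 0 | ·
Executing a from P (initial set {m0}):
  after a @ step 1: {m1}
  P completes σ.
Executing a from Q (initial set {n0}):
  after a @ step 1: ∅ (Q stuck)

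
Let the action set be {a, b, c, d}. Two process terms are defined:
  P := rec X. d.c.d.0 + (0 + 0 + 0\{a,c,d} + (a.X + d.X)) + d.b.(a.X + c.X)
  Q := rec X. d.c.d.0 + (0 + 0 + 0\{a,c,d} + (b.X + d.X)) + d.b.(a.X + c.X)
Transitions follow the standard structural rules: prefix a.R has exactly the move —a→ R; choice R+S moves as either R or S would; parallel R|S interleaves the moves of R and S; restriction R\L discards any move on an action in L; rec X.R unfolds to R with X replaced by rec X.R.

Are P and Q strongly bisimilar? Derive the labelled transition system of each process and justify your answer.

NO

LTS(P): 6 reachable states
  u0 = rec X. d.c.d.0 + (0 + 0 + 0\{a,c,d} + (a.X + d.X)) + d.b.(a.X + c.X) :: =a=> u0, =d=> u0, =d=> u1, =d=> u2
  u1 = b.(a.(rec X. d.c.d.0 + (0 + 0 + 0\{a,c,d} + (a.X + d.X)) + d.b.(a.X + c.X)) + c.(rec X. d.c.d.0 + (0 + 0 + 0\{a,c,d} + (a.X + d.X)) + d.b.(a.X + c.X))) :: =b=> u3
  u2 = c.d.0 :: =c=> u4
  u3 = a.(rec X. d.c.d.0 + (0 + 0 + 0\{a,c,d} + (a.X + d.X)) + d.b.(a.X + c.X)) + c.(rec X. d.c.d.0 + (0 + 0 + 0\{a,c,d} + (a.X + d.X)) + d.b.(a.X + c.X)) :: =a=> u0, =c=> u0
  u4 = d.0 :: =d=> u5
  u5 = 0 :: ∅
LTS(Q): 6 reachable states
  v0 = rec X. d.c.d.0 + (0 + 0 + 0\{a,c,d} + (b.X + d.X)) + d.b.(a.X + c.X) :: =b=> v0, =d=> v0, =d=> v1, =d=> v2
  v1 = b.(a.(rec X. d.c.d.0 + (0 + 0 + 0\{a,c,d} + (b.X + d.X)) + d.b.(a.X + c.X)) + c.(rec X. d.c.d.0 + (0 + 0 + 0\{a,c,d} + (b.X + d.X)) + d.b.(a.X + c.X))) :: =b=> v3
  v2 = c.d.0 :: =c=> v4
  v3 = a.(rec X. d.c.d.0 + (0 + 0 + 0\{a,c,d} + (b.X + d.X)) + d.b.(a.X + c.X)) + c.(rec X. d.c.d.0 + (0 + 0 + 0\{a,c,d} + (b.X + d.X)) + d.b.(a.X + c.X)) :: =a=> v0, =c=> v0
  v4 = d.0 :: =d=> v5
  v5 = 0 :: ∅
Bisimilarity quotient blocks:
  B0 = {u0}
  B1 = {u2, v2}
  B2 = {u4, v4}
  B3 = {u5, v5}
  B4 = {u1}
  B5 = {u3}
  B6 = {v0}
  B7 = {v1}
  B8 = {v3}
u0 ∈ B0, v0 ∈ B6 → different blocks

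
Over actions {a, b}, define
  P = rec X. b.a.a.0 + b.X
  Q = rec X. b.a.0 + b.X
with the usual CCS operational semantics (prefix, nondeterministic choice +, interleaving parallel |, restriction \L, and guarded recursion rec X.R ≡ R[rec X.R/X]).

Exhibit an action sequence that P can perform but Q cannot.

P's transition system — 4 states:
  m0 = rec X. b.a.a.0 + b.X has moves —b→ m0, —b→ m1
  m1 = a.a.0 has moves —a→ m2
  m2 = a.0 has moves —a→ m3
  m3 = 0 has moves ·
Q's transition system — 3 states:
  n0 = rec X. b.a.0 + b.X has moves —b→ n0, —b→ n1
  n1 = a.0 has moves —a→ n2
  n2 = 0 has moves ·
Executing baa from P (initial set {m0}):
  step 1 (b): {m0, m1}
  step 2 (a): {m2}
  step 3 (a): {m3}
  P completes σ.
Executing baa from Q (initial set {n0}):
  step 1 (b): {n0, n1}
  step 2 (a): {n2}
  step 3 (a): no successor for Q

baa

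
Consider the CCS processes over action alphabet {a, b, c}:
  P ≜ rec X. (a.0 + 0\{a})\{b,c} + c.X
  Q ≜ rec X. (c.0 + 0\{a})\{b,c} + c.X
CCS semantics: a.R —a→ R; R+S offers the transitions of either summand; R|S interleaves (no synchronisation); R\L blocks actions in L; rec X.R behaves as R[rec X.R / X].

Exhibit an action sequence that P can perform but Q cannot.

Reachable graph of P (2 states):
  s0 = rec X. (a.0 + 0\{a})\{b,c} + c.X | -a-> s1, -c-> s0
  s1 = 0\{b,c} | deadlocked
Reachable graph of Q (1 states):
  t0 = rec X. (c.0 + 0\{a})\{b,c} + c.X | -c-> t0
Trace ⟨a⟩ through P, begin at {s0}:
  [1] a ⇒ {s1}
  P completes σ.
Trace ⟨a⟩ through Q, begin at {t0}:
  [1] a ⇒ ∅  — Q cannot continue

a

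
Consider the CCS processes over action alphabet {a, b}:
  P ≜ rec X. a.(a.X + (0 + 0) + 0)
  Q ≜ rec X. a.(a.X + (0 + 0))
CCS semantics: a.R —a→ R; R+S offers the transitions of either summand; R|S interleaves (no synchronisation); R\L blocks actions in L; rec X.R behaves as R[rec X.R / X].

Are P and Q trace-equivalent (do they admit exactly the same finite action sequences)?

P's transition system — 2 states:
  u0 = rec X. a.(a.X + (0 + 0) + 0) has moves -a-> u1
  u1 = a.(rec X. a.(a.X + (0 + 0) + 0)) + (0 + 0) + 0 has moves -a-> u0
Q's transition system — 2 states:
  v0 = rec X. a.(a.X + (0 + 0)) has moves -a-> v1
  v1 = a.(rec X. a.(a.X + (0 + 0))) + (0 + 0) has moves -a-> v0
Coarsest stable partition (strong bisimilarity classes):
  B0 = {u0, u1, v0, v1}
u0 ∈ B0, v0 ∈ B0 → same block
Bisimilar ⇒ trace-equivalent.

YES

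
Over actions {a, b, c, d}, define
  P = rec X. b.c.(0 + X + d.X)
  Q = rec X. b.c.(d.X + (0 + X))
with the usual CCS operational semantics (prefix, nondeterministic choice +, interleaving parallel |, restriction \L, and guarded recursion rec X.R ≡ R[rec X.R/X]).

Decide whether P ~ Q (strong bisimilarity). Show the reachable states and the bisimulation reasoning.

P's transition system — 3 states:
  m0 = rec X. b.c.(0 + X + d.X) → -b-> m1
  m1 = c.(0 + (rec X. b.c.(0 + X + d.X)) + d.(rec X. b.c.(0 + X + d.X))) → -c-> m2
  m2 = 0 + (rec X. b.c.(0 + X + d.X)) + d.(rec X. b.c.(0 + X + d.X)) → -b-> m1, -d-> m0
Q's transition system — 3 states:
  n0 = rec X. b.c.(d.X + (0 + X)) → -b-> n1
  n1 = c.(d.(rec X. b.c.(d.X + (0 + X))) + (0 + (rec X. b.c.(d.X + (0 + X))))) → -c-> n2
  n2 = d.(rec X. b.c.(d.X + (0 + X))) + (0 + (rec X. b.c.(d.X + (0 + X)))) → -b-> n1, -d-> n0
Coarsest stable partition (strong bisimilarity classes):
  B0 = {m0, n0}
  B1 = {m1, n1}
  B2 = {m2, n2}
m0 ∈ B0, n0 ∈ B0 → same block

bisimilar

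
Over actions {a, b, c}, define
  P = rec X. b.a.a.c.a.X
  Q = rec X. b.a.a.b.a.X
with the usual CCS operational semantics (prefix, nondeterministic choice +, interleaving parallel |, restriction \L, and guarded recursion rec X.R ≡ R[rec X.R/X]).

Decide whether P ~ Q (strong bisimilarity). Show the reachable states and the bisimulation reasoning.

P's transition system — 5 states:
  p0 = rec X. b.a.a.c.a.X | ··b··> p1
  p1 = a.a.c.a.(rec X. b.a.a.c.a.X) | ··a··> p2
  p2 = a.c.a.(rec X. b.a.a.c.a.X) | ··a··> p3
  p3 = c.a.(rec X. b.a.a.c.a.X) | ··c··> p4
  p4 = a.(rec X. b.a.a.c.a.X) | ··a··> p0
Q's transition system — 5 states:
  q0 = rec X. b.a.a.b.a.X | ··b··> q1
  q1 = a.a.b.a.(rec X. b.a.a.b.a.X) | ··a··> q2
  q2 = a.b.a.(rec X. b.a.a.b.a.X) | ··a··> q3
  q3 = b.a.(rec X. b.a.a.b.a.X) | ··b··> q4
  q4 = a.(rec X. b.a.a.b.a.X) | ··a··> q0
Partition-refinement fixed point:
  B0 = {p0}
  B1 = {p1}
  B2 = {p2}
  B3 = {p3}
  B4 = {p4}
  B5 = {q0}
  B6 = {q1}
  B7 = {q2}
  B8 = {q3}
  B9 = {q4}
p0 ∈ B0, q0 ∈ B5 → different blocks

not bisimilar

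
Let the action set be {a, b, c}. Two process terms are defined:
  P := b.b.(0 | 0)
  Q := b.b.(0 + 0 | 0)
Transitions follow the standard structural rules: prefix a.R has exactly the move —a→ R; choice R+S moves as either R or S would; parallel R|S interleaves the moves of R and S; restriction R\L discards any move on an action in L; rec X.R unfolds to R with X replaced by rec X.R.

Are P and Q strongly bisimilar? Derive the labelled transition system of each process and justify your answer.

bisimilar

Reachable graph of P (3 states):
  u0 = b.b.(0 | 0) | ··b··> u1
  u1 = b.(0 | 0) | ··b··> u2
  u2 = 0 | 0 | stopped
Reachable graph of Q (3 states):
  v0 = b.b.(0 + 0 | 0) | ··b··> v1
  v1 = b.(0 + 0 | 0) | ··b··> v2
  v2 = 0 + 0 | 0 | stopped
Partition-refinement fixed point:
  B0 = {u0, v0}
  B1 = {u1, v1}
  B2 = {u2, v2}
u0 ∈ B0, v0 ∈ B0 → same block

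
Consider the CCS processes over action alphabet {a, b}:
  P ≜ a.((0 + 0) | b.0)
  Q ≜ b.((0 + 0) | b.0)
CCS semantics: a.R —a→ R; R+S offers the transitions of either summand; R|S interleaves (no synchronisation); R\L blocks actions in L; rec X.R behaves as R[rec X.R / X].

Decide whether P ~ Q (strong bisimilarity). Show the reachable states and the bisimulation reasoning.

P's transition system — 3 states:
  p0 = a.((0 + 0) | b.0) :: --a--▸ p1
  p1 = (0 + 0) | b.0 :: --b--▸ p2
  p2 = (0 + 0) | 0 :: (no moves)
Q's transition system — 3 states:
  q0 = b.((0 + 0) | b.0) :: --b--▸ q1
  q1 = (0 + 0) | b.0 :: --b--▸ q2
  q2 = (0 + 0) | 0 :: (no moves)
Partition-refinement fixed point:
  B0 = {p0}
  B1 = {p1, q1}
  B2 = {p2, q2}
  B3 = {q0}
p0 ∈ B0, q0 ∈ B3 → different blocks

NO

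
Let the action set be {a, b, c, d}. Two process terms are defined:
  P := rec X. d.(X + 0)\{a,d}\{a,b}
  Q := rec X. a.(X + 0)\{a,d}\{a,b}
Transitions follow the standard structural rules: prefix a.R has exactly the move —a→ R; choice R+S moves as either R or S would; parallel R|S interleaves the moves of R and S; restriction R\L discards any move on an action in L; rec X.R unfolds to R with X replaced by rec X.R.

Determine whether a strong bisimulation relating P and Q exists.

not bisimilar

LTS(P): 2 reachable states
  m0 = rec X. d.(X + 0)\{a,d}\{a,b} → =d=> m1
  m1 = ((rec X. d.(X + 0)\{a,d}\{a,b}) + 0)\{a,d}\{a,b} → ∅
LTS(Q): 2 reachable states
  n0 = rec X. a.(X + 0)\{a,d}\{a,b} → =a=> n1
  n1 = ((rec X. a.(X + 0)\{a,d}\{a,b}) + 0)\{a,d}\{a,b} → ∅
Partition-refinement fixed point:
  B0 = {m0}
  B1 = {m1, n1}
  B2 = {n0}
m0 ∈ B0, n0 ∈ B2 → different blocks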